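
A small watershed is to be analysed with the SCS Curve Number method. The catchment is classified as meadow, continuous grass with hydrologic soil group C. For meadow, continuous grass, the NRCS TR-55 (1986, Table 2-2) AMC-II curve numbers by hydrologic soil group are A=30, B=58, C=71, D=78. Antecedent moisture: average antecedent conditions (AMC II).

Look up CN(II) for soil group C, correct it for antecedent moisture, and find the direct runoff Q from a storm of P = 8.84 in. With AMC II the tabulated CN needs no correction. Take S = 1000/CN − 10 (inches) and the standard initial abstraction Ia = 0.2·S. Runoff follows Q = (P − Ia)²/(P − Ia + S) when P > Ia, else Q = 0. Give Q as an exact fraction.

NRCS table: meadow, continuous grass, soil group C → CN(II) = 71
Average conditions: CN = 71 (no AMC adjustment).
S = 1000/71 − 10 = 290/71 in ≈ 4.085 in
Ia = 0.2·(290/71) = 58/71 in ≈ 0.817 in
Excess rainfall: 8.840 − 0.817 = 8.023 in; P > Ia so Q > 0
Q = (14241/1775)²/((14241/1775) + 290/71) = (202806081/3150625)/(21491/1775) = 202806081/38146525 in ≈ 5.317 in

Q = 202806081/38146525 in ≈ 5.317 in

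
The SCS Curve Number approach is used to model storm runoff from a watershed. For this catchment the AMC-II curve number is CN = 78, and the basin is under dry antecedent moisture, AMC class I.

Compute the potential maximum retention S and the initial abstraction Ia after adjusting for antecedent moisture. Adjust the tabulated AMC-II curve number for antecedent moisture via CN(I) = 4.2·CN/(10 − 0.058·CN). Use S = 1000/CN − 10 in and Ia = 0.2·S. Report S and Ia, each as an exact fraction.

S = 5500/819 in ≈ 6.716 in; Ia = 1100/819 in ≈ 1.343 in

Adjust CN=78 to AMC I: 4.2·78/(10 − 0.058·78) → (1638/5) ÷ (1369/250) = 81900/1369 ≈ 59.825
S = 1000/(81900/1369) − 10 = 5500/819 in ≈ 6.716 in
Ia = 0.2·(5500/819) = 1100/819 in ≈ 1.343 in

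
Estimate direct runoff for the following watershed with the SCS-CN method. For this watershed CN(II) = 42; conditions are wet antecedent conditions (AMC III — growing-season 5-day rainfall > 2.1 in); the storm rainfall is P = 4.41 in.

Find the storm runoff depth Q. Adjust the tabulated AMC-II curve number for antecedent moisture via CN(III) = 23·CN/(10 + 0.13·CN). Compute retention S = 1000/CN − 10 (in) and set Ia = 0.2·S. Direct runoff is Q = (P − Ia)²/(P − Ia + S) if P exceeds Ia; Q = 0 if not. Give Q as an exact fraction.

Wet (AMC III): CN(III) = 23·42/(10 + 0.13·42) = 966/(773/50) = 48300/773 ≈ 62.484
Retention S: 1000/CN − 10 with CN=62.484 → S = 2900/483 ≈ 6.004 in
Ia = 0.2·(2900/483) = 580/483 in ≈ 1.201 in
Since P=4.410 > Ia=1.201: effective rainfall P−Ia = 155003/48300 in
Q: (155003/48300)² ÷ (445003/48300) = 24025930009/21493644900 in (≈ 1.118 in)

Q = 24025930009/21493644900 in ≈ 1.118 in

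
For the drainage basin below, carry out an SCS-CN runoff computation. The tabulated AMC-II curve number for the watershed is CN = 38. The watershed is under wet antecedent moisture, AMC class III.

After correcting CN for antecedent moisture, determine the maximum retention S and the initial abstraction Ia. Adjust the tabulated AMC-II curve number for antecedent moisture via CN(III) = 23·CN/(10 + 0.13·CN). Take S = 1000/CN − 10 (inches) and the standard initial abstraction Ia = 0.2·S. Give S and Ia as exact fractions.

Wet (AMC III): CN(III) = 23·38/(10 + 0.13·38) = 874/(747/50) = 43700/747 ≈ 58.501
Max retention: S = 1000/(43700/747) − 10 = 3100/437 in (≈ 7.094 in)
Ia = 0.2S: 0.2·7.094 = 1.419 in (exactly 620/437)

S = 3100/437 in ≈ 7.094 in; Ia = 620/437 in ≈ 1.419 in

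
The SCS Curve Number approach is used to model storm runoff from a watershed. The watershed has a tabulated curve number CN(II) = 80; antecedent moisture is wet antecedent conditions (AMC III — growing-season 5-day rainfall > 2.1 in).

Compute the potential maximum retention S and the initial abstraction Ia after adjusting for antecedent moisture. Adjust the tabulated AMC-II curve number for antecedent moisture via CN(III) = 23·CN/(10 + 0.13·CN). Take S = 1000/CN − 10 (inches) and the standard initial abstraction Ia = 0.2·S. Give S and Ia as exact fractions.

S = 25/23 in ≈ 1.087 in; Ia = 5/23 in ≈ 0.217 in

CN(III) from CN(II)=80: (23·80)/(10 + 0.13·80) = 4600/51 ≈ 90.196
S = 1000/(4600/51) − 10 = 25/23 in ≈ 1.087 in
Ia = 0.2·(25/23) = 5/23 in ≈ 0.217 in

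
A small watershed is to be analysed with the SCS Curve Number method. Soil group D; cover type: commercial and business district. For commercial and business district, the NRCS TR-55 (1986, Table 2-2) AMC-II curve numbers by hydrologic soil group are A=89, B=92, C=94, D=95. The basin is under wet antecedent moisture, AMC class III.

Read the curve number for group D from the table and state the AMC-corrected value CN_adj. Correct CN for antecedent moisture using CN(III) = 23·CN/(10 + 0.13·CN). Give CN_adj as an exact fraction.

NRCS table: commercial and business district, soil group D → CN(II) = 95
Wet (AMC III): CN(III) = 23·95/(10 + 0.13·95) = 2185/(447/20) = 43700/447 ≈ 97.763

CN_adj = 43700/447 ≈ 97.763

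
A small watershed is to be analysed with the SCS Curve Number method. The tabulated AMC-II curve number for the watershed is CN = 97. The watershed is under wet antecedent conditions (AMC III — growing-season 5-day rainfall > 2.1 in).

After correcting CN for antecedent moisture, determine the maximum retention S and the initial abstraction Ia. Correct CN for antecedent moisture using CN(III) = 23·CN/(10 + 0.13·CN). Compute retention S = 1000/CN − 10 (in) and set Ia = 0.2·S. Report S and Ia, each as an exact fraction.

S = 300/2231 in ≈ 0.134 in; Ia = 60/2231 in ≈ 0.027 in

CN(III) from CN(II)=97: (23·97)/(10 + 0.13·97) = 223100/2261 ≈ 98.673
S = 1000/(223100/2261) − 10 = 300/2231 in ≈ 0.134 in
Ia = 0.2S: 0.2·0.134 = 0.027 in (exactly 60/2231)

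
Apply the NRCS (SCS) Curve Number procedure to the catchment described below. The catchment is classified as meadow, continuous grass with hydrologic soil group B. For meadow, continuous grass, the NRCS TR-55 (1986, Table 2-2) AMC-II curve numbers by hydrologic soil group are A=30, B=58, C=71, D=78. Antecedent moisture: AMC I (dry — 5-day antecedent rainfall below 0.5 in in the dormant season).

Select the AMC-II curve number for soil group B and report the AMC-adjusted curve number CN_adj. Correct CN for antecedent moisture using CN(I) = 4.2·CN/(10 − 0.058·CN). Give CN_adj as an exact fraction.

CN_adj = 2900/79 ≈ 36.709

NRCS table: meadow, continuous grass, soil group B → CN(II) = 58
Dry (AMC I): CN(I) = 4.2·58/(10 − 0.058·58) = (1218/5)/(1659/250) = 2900/79 ≈ 36.709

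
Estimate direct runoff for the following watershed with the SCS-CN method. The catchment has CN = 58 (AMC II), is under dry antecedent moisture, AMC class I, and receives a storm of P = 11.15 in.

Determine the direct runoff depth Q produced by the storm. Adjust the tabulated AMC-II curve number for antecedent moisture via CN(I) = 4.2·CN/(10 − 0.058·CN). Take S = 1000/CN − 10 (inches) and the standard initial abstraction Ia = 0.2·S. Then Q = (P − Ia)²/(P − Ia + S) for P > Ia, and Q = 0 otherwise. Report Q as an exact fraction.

Q = 19954089/8390860 in ≈ 2.378 in

Dry (AMC I): CN(I) = 4.2·58/(10 − 0.058·58) = (1218/5)/(1659/250) = 2900/79 ≈ 36.709
Retention S: 1000/CN − 10 with CN=36.709 → S = 500/29 ≈ 17.241 in
Initial abstraction Ia = S/5 = (500/29)/5 = 100/29 ≈ 3.448 in
P − Ia = 11.150 − 3.448 = 4467/580 ≈ 7.702 in (> 0, runoff occurs)
Runoff Q = (P−Ia)²/(P−Ia+S) = (7.702)²/(7.702+17.241) = 19954089/8390860 ≈ 2.378 in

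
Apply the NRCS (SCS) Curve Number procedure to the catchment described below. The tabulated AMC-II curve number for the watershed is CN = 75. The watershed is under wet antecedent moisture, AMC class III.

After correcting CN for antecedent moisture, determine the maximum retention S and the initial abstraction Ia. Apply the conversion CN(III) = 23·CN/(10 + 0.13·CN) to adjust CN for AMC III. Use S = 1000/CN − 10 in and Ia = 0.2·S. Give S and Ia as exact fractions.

S = 100/69 in ≈ 1.449 in; Ia = 20/69 in ≈ 0.290 in

CN(III) from CN(II)=75: (23·75)/(10 + 0.13·75) = 6900/79 ≈ 87.342
Retention S: 1000/CN − 10 with CN=87.342 → S = 100/69 ≈ 1.449 in
Ia = 0.2S: 0.2·1.449 = 0.290 in (exactly 20/69)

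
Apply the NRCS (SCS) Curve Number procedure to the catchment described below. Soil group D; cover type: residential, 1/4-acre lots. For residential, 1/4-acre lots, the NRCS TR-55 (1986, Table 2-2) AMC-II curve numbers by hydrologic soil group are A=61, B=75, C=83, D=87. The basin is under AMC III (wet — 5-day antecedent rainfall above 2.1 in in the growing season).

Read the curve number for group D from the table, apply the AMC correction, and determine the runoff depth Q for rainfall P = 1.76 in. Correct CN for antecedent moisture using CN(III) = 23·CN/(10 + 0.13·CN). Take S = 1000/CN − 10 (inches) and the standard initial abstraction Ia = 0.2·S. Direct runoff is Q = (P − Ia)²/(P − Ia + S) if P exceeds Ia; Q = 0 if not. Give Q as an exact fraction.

Q = 1662355984/1426262775 in ≈ 1.166 in

NRCS table: residential, 1/4-acre lots, soil group D → CN(II) = 87
Wet (AMC III): CN(III) = 23·87/(10 + 0.13·87) = 2001/(2131/100) = 200100/2131 ≈ 93.900
Retention S: 1000/CN − 10 with CN=93.900 → S = 1300/2001 ≈ 0.650 in
Initial abstraction Ia = S/5 = (1300/2001)/5 = 260/2001 ≈ 0.130 in
P − Ia = 1.760 − 0.130 = 81544/50025 ≈ 1.630 in (> 0, runoff occurs)
Runoff Q = (P−Ia)²/(P−Ia+S) = (1.630)²/(1.630+0.650) = 1662355984/1426262775 ≈ 1.166 in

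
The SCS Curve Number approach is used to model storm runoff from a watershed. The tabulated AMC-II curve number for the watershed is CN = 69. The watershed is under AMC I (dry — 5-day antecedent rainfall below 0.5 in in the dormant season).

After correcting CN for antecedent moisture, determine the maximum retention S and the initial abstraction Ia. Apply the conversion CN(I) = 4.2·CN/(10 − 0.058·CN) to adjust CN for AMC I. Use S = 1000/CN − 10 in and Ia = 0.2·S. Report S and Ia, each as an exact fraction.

Dry (AMC I): CN(I) = 4.2·69/(10 − 0.058·69) = (1449/5)/(2999/500) = 144900/2999 ≈ 48.316
Max retention: S = 1000/(144900/2999) − 10 = 15500/1449 in (≈ 10.697 in)
Ia = 0.2S: 0.2·10.697 = 2.139 in (exactly 3100/1449)

S = 15500/1449 in ≈ 10.697 in; Ia = 3100/1449 in ≈ 2.139 in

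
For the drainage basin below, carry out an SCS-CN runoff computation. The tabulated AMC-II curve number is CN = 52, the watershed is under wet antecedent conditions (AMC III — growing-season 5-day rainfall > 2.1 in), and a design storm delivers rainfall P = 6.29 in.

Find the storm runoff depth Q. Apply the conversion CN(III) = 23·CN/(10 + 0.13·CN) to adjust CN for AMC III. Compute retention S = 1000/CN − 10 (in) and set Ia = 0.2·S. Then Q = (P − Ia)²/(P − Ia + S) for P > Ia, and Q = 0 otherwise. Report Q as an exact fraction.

Adjust CN=52 to AMC III: 23·52/(10 + 0.13·52) → 1196 ÷ (419/25) = 29900/419 ≈ 71.360
Max retention: S = 1000/(29900/419) − 10 = 1200/299 in (≈ 4.013 in)
Ia = 0.2S: 0.2·4.013 = 0.803 in (exactly 240/299)
Excess rainfall: 6.290 − 0.803 = 5.487 in; P > Ia so Q > 0
Q: (164071/29900)² ÷ (284071/29900) = 26919293041/8493722900 in (≈ 3.169 in)

Q = 26919293041/8493722900 in ≈ 3.169 in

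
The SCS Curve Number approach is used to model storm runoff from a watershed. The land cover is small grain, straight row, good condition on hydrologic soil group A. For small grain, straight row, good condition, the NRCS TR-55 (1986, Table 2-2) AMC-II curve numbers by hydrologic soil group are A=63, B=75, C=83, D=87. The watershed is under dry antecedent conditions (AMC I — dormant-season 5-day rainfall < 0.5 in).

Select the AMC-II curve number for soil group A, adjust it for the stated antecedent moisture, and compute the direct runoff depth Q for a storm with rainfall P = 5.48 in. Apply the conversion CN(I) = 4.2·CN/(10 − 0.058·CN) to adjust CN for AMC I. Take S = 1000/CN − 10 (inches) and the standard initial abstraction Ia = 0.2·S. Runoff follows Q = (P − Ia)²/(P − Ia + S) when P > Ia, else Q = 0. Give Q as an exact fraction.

Q = 7876740001/18232626825 in ≈ 0.432 in

NRCS table: small grain, straight row, good condition, soil group A → CN(II) = 63
Adjust CN=63 to AMC I: 4.2·63/(10 − 0.058·63) → (1323/5) ÷ (3173/500) = 132300/3173 ≈ 41.696
Max retention: S = 1000/(132300/3173) − 10 = 18500/1323 in (≈ 13.983 in)
Initial abstraction Ia = S/5 = (18500/1323)/5 = 3700/1323 ≈ 2.797 in
Excess rainfall: 5.480 − 2.797 = 2.683 in; P > Ia so Q > 0
Q = (88751/33075)²/((88751/33075) + 18500/1323) = (7876740001/1093955625)/(551251/33075) = 7876740001/18232626825 in ≈ 0.432 in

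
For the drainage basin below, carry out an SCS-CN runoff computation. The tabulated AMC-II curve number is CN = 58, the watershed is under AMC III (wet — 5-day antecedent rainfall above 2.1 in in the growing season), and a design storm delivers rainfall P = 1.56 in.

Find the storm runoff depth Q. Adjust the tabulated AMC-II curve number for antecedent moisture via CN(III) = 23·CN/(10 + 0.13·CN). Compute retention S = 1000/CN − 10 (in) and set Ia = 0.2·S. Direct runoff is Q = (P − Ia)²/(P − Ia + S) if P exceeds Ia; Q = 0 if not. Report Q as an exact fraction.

Q = 26739241/126012975 in ≈ 0.212 in

Wet (AMC III): CN(III) = 23·58/(10 + 0.13·58) = 1334/(877/50) = 66700/877 ≈ 76.055
Retention S: 1000/CN − 10 with CN=76.055 → S = 2100/667 ≈ 3.148 in
Ia = 0.2·(2100/667) = 420/667 in ≈ 0.630 in
Excess rainfall: 1.560 − 0.630 = 0.930 in; P > Ia so Q > 0
Q: (15513/16675)² ÷ (68013/16675) = 26739241/126012975 in (≈ 0.212 in)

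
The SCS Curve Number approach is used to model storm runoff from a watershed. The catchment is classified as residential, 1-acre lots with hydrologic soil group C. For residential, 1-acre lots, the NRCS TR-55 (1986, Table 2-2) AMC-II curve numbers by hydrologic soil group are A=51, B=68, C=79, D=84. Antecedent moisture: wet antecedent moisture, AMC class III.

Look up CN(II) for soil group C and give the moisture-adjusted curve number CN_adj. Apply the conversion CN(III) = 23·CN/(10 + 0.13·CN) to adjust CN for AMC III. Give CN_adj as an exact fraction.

CN_adj = 181700/2027 ≈ 89.640

NRCS table: residential, 1-acre lots, soil group C → CN(II) = 79
Adjust CN=79 to AMC III: 23·79/(10 + 0.13·79) → 1817 ÷ (2027/100) = 181700/2027 ≈ 89.640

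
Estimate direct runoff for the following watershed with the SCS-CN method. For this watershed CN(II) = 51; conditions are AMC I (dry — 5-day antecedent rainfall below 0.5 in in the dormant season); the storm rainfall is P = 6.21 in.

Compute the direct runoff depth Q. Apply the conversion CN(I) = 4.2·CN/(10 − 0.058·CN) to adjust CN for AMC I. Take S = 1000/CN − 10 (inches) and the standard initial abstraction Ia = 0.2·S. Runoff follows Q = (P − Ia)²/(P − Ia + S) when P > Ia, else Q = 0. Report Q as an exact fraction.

CN(I) from CN(II)=51: (4.2·51)/(10 − 0.058·51) = 15300/503 ≈ 30.417
Retention S: 1000/CN − 10 with CN=30.417 → S = 3500/153 ≈ 22.876 in
Ia = 0.2·(3500/153) = 700/153 in ≈ 4.575 in
Since P=6.210 > Ia=4.575: effective rainfall P−Ia = 25013/15300 in
Runoff Q = (P−Ia)²/(P−Ia+S) = (1.635)²/(1.635+22.876) = 625650169/5737698900 ≈ 0.109 in

Q = 625650169/5737698900 in ≈ 0.109 in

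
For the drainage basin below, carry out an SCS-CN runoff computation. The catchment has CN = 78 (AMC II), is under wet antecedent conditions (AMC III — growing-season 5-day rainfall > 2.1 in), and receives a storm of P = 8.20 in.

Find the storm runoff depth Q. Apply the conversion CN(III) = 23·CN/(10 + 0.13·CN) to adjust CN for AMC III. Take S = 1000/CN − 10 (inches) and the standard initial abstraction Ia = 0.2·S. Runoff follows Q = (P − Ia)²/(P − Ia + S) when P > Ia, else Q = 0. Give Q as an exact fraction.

Q = 1272848329/184678845 in ≈ 6.892 in

CN(III) from CN(II)=78: (23·78)/(10 + 0.13·78) = 89700/1007 ≈ 89.076
S = 1000/(89700/1007) − 10 = 1100/897 in ≈ 1.226 in
Ia = 0.2S: 0.2·1.226 = 0.245 in (exactly 220/897)
Excess rainfall: 8.200 − 0.245 = 7.955 in; P > Ia so Q > 0
Runoff Q = (P−Ia)²/(P−Ia+S) = (7.955)²/(7.955+1.226) = 1272848329/184678845 ≈ 6.892 in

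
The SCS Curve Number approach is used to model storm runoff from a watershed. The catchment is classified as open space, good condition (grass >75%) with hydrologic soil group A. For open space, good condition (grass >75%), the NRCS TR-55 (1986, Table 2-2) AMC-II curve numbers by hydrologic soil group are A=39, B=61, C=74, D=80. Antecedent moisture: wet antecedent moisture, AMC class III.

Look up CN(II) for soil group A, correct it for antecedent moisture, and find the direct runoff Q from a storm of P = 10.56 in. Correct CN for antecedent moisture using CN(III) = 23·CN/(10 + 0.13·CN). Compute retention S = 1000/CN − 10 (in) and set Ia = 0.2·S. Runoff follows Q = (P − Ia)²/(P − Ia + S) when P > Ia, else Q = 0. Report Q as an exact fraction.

NRCS table: open space, good condition (grass >75%), soil group A → CN(II) = 39
CN(III) from CN(II)=39: (23·39)/(10 + 0.13·39) = 89700/1507 ≈ 59.522
Retention S: 1000/CN − 10 with CN=59.522 → S = 6100/897 ≈ 6.800 in
Ia = 0.2S: 0.2·6.800 = 1.360 in (exactly 1220/897)
Excess rainfall: 10.560 − 1.360 = 9.200 in; P > Ia so Q > 0
Runoff Q = (P−Ia)²/(P−Ia+S) = (9.200)²/(9.200+6.800) = 5320373858/1005783675 ≈ 5.290 in

Q = 5320373858/1005783675 in ≈ 5.290 in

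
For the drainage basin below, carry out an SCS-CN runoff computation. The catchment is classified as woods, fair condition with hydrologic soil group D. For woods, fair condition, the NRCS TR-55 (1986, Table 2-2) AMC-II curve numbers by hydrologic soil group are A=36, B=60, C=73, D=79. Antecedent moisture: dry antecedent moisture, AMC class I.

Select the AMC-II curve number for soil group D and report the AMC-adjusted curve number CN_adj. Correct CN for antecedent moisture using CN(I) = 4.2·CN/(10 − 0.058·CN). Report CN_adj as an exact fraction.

CN_adj = 7900/129 ≈ 61.240

NRCS table: woods, fair condition, soil group D → CN(II) = 79
Adjust CN=79 to AMC I: 4.2·79/(10 − 0.058·79) → (1659/5) ÷ (2709/500) = 7900/129 ≈ 61.240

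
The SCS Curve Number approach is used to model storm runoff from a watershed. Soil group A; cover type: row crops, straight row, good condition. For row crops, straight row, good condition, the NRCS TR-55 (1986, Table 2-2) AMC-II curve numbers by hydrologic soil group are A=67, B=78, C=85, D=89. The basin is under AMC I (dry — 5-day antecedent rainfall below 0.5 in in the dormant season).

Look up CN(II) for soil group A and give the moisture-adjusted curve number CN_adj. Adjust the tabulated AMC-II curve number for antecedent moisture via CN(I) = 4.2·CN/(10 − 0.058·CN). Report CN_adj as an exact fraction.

NRCS table: row crops, straight row, good condition, soil group A → CN(II) = 67
Adjust CN=67 to AMC I: 4.2·67/(10 − 0.058·67) → (1407/5) ÷ (3057/500) = 46900/1019 ≈ 46.026

CN_adj = 46900/1019 ≈ 46.026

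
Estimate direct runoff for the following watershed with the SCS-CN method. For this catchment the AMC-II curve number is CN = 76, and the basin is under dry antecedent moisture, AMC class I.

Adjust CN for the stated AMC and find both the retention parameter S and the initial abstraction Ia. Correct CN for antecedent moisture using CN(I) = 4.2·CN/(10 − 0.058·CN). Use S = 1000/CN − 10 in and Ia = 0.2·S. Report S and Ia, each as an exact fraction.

Dry (AMC I): CN(I) = 4.2·76/(10 − 0.058·76) = (1596/5)/(699/125) = 13300/233 ≈ 57.082
Retention S: 1000/CN − 10 with CN=57.082 → S = 1000/133 ≈ 7.519 in
Ia = 0.2·(1000/133) = 200/133 in ≈ 1.504 in

S = 1000/133 in ≈ 7.519 in; Ia = 200/133 in ≈ 1.504 in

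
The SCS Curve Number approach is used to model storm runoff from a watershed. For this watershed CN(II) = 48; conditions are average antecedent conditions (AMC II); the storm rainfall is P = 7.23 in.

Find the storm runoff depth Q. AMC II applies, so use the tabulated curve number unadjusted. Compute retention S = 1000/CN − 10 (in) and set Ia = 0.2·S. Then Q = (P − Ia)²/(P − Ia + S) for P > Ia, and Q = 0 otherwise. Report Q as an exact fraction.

Average conditions: CN = 48 (no AMC adjustment).
Max retention: S = 1000/48 − 10 = 65/6 in (≈ 10.833 in)
Ia = 0.2·(65/6) = 13/6 in ≈ 2.167 in
Since P=7.230 > Ia=2.167: effective rainfall P−Ia = 1519/300 in
Q: (1519/300)² ÷ (4769/300) = 2307361/1430700 in (≈ 1.613 in)

Q = 2307361/1430700 in ≈ 1.613 in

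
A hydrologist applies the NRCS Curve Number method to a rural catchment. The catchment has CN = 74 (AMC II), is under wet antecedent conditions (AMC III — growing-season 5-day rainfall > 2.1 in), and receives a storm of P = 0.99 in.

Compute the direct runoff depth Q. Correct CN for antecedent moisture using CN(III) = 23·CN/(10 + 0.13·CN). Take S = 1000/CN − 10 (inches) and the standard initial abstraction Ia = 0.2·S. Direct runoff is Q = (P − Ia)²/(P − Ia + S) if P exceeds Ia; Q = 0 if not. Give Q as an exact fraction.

Q = 3392946001/16019989900 in ≈ 0.212 in

Wet (AMC III): CN(III) = 23·74/(10 + 0.13·74) = 1702/(981/50) = 85100/981 ≈ 86.748
Max retention: S = 1000/(85100/981) − 10 = 1300/851 in (≈ 1.528 in)
Initial abstraction Ia = S/5 = (1300/851)/5 = 260/851 ≈ 0.306 in
P − Ia = 0.990 − 0.306 = 58249/85100 ≈ 0.684 in (> 0, runoff occurs)
Q = (58249/85100)²/((58249/85100) + 1300/851) = (3392946001/7242010000)/(188249/85100) = 3392946001/16019989900 in ≈ 0.212 in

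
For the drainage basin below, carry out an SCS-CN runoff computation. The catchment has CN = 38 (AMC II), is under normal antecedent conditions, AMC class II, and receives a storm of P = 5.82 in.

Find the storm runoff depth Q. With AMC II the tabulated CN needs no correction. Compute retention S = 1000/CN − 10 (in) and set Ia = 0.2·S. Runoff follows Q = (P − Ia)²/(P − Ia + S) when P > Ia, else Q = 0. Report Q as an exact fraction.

Average conditions: CN = 38 (no AMC adjustment).
Max retention: S = 1000/38 − 10 = 310/19 in (≈ 16.316 in)
Ia = 0.2S: 0.2·16.316 = 3.263 in (exactly 62/19)
Excess rainfall: 5.820 − 3.263 = 2.557 in; P > Ia so Q > 0
Q = (2429/950)²/((2429/950) + 310/19) = (5900041/902500)/(17929/950) = 5900041/17032550 in ≈ 0.346 in

Q = 5900041/17032550 in ≈ 0.346 in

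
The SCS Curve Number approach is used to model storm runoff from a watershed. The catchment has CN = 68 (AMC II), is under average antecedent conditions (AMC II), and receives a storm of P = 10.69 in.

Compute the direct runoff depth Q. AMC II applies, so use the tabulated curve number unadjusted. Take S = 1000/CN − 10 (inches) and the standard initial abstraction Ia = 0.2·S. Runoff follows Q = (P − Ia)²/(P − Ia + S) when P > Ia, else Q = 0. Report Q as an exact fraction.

CN(II) = 68; AMC II needs no correction.
S = 1000/68 − 10 = 80/17 in ≈ 4.706 in
Ia = 0.2·(80/17) = 16/17 in ≈ 0.941 in
Excess rainfall: 10.690 − 0.941 = 9.749 in; P > Ia so Q > 0
Q: (16573/1700)² ÷ (24573/1700) = 274664329/41774100 in (≈ 6.575 in)

Q = 274664329/41774100 in ≈ 6.575 in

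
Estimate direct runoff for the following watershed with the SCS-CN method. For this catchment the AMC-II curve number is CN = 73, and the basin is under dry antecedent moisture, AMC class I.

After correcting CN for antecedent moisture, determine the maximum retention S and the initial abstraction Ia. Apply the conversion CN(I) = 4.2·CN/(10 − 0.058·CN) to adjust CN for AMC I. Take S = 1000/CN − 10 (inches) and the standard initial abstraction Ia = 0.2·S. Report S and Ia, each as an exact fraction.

CN(I) from CN(II)=73: (4.2·73)/(10 − 0.058·73) = 51100/961 ≈ 53.174
S = 1000/(51100/961) − 10 = 4500/511 in ≈ 8.806 in
Initial abstraction Ia = S/5 = (4500/511)/5 = 900/511 ≈ 1.761 in

S = 4500/511 in ≈ 8.806 in; Ia = 900/511 in ≈ 1.761 in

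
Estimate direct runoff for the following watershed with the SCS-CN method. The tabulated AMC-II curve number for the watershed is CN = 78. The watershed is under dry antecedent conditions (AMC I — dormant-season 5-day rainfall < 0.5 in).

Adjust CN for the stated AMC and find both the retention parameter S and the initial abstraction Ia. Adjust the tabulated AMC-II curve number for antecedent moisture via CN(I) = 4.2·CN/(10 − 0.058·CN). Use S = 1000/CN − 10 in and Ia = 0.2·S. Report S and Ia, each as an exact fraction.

Dry (AMC I): CN(I) = 4.2·78/(10 − 0.058·78) = (1638/5)/(1369/250) = 81900/1369 ≈ 59.825
S = 1000/(81900/1369) − 10 = 5500/819 in ≈ 6.716 in
Ia = 0.2S: 0.2·6.716 = 1.343 in (exactly 1100/819)

S = 5500/819 in ≈ 6.716 in; Ia = 1100/819 in ≈ 1.343 in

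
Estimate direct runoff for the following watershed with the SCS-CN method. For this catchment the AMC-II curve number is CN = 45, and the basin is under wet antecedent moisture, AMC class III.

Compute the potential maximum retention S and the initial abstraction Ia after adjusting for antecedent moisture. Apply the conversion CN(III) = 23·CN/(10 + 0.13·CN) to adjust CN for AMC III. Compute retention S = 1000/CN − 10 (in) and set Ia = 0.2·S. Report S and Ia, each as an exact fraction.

CN(III) from CN(II)=45: (23·45)/(10 + 0.13·45) = 20700/317 ≈ 65.300
Retention S: 1000/CN − 10 with CN=65.300 → S = 1100/207 ≈ 5.314 in
Initial abstraction Ia = S/5 = (1100/207)/5 = 220/207 ≈ 1.063 in

S = 1100/207 in ≈ 5.314 in; Ia = 220/207 in ≈ 1.063 in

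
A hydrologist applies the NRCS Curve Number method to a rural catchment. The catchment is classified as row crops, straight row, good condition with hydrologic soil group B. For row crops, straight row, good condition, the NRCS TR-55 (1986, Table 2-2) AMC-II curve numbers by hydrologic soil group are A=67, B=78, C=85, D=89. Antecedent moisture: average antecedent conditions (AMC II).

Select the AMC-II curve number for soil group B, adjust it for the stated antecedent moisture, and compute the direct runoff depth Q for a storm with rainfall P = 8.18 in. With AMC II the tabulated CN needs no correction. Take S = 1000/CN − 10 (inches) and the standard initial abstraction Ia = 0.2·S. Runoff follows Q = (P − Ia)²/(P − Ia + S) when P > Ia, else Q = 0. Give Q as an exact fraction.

Q = 220552201/39684450 in ≈ 5.558 in

NRCS table: row crops, straight row, good condition, soil group B → CN(II) = 78
AMC II — tabulated CN = 78 applies directly.
Retention S: 1000/CN − 10 with CN=78.000 → S = 110/39 ≈ 2.821 in
Ia = 0.2·(110/39) = 22/39 in ≈ 0.564 in
Excess rainfall: 8.180 − 0.564 = 7.616 in; P > Ia so Q > 0
Q = (14851/1950)²/((14851/1950) + 110/39) = (220552201/3802500)/(20351/1950) = 220552201/39684450 in ≈ 5.558 in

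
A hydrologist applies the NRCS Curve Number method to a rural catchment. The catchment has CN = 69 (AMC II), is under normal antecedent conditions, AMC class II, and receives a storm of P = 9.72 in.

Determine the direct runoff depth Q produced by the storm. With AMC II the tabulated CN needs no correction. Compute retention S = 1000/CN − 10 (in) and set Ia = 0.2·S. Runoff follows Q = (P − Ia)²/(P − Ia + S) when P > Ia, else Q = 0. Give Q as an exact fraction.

Q = 231557089/39618075 in ≈ 5.845 in

CN(II) = 69; AMC II needs no correction.
S = 1000/69 − 10 = 310/69 in ≈ 4.493 in
Initial abstraction Ia = S/5 = (310/69)/5 = 62/69 ≈ 0.899 in
Excess rainfall: 9.720 − 0.899 = 8.821 in; P > Ia so Q > 0
Q = (15217/1725)²/((15217/1725) + 310/69) = (231557089/2975625)/(22967/1725) = 231557089/39618075 in ≈ 5.845 in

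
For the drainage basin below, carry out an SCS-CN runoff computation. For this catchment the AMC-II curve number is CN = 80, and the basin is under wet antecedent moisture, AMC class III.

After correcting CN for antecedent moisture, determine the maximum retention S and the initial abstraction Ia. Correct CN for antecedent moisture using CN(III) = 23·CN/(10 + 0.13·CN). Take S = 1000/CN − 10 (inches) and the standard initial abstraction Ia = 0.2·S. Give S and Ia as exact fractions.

S = 25/23 in ≈ 1.087 in; Ia = 5/23 in ≈ 0.217 in

Wet (AMC III): CN(III) = 23·80/(10 + 0.13·80) = 1840/(102/5) = 4600/51 ≈ 90.196
Max retention: S = 1000/(4600/51) − 10 = 25/23 in (≈ 1.087 in)
Ia = 0.2·(25/23) = 5/23 in ≈ 0.217 in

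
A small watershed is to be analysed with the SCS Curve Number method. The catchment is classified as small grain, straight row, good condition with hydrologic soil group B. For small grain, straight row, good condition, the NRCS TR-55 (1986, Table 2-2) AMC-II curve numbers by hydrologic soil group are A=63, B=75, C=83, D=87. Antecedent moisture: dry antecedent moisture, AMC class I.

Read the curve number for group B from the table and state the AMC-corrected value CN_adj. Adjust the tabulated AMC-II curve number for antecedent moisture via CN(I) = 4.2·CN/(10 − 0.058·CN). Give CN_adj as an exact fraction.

CN_adj = 6300/113 ≈ 55.752

NRCS table: small grain, straight row, good condition, soil group B → CN(II) = 75
Dry (AMC I): CN(I) = 4.2·75/(10 − 0.058·75) = 315/(113/20) = 6300/113 ≈ 55.752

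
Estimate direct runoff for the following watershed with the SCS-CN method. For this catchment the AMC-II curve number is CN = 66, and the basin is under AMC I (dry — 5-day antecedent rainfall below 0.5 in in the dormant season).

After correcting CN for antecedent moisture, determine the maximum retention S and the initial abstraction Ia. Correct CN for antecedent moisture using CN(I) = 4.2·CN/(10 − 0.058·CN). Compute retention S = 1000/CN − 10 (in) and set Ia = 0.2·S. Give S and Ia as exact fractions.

Adjust CN=66 to AMC I: 4.2·66/(10 − 0.058·66) → (1386/5) ÷ (1543/250) = 69300/1543 ≈ 44.913
Retention S: 1000/CN − 10 with CN=44.913 → S = 8500/693 ≈ 12.266 in
Ia = 0.2·(8500/693) = 1700/693 in ≈ 2.453 in

S = 8500/693 in ≈ 12.266 in; Ia = 1700/693 in ≈ 2.453 in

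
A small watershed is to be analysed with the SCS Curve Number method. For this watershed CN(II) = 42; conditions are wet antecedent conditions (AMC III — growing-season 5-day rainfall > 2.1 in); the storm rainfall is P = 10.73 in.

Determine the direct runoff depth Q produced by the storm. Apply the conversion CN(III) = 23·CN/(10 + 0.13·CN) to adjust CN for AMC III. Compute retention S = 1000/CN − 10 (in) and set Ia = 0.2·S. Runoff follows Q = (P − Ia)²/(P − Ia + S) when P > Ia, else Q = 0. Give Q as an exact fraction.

Q = 7304770589/1249569300 in ≈ 5.846 in

Wet (AMC III): CN(III) = 23·42/(10 + 0.13·42) = 966/(773/50) = 48300/773 ≈ 62.484
S = 1000/(48300/773) − 10 = 2900/483 in ≈ 6.004 in
Ia = 0.2S: 0.2·6.004 = 1.201 in (exactly 580/483)
Excess rainfall: 10.730 − 1.201 = 9.529 in; P > Ia so Q > 0
Q: (460259/48300)² ÷ (750259/48300) = 7304770589/1249569300 in (≈ 5.846 in)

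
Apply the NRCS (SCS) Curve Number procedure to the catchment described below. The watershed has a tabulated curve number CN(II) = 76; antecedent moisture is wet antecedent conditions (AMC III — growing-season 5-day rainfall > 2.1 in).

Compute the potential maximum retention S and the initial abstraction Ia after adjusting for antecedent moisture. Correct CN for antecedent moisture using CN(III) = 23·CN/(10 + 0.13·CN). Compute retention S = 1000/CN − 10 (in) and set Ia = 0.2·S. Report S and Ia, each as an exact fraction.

S = 600/437 in ≈ 1.373 in; Ia = 120/437 in ≈ 0.275 in

CN(III) from CN(II)=76: (23·76)/(10 + 0.13·76) = 43700/497 ≈ 87.928
Max retention: S = 1000/(43700/497) − 10 = 600/437 in (≈ 1.373 in)
Ia = 0.2S: 0.2·1.373 = 0.275 in (exactly 120/437)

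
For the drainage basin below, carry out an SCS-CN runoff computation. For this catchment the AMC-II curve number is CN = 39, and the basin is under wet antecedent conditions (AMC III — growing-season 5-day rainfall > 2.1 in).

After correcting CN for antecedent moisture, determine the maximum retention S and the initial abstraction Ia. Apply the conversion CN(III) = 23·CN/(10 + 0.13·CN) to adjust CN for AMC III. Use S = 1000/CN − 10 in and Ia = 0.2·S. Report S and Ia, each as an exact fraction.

CN(III) from CN(II)=39: (23·39)/(10 + 0.13·39) = 89700/1507 ≈ 59.522
S = 1000/(89700/1507) − 10 = 6100/897 in ≈ 6.800 in
Initial abstraction Ia = S/5 = (6100/897)/5 = 1220/897 ≈ 1.360 in

S = 6100/897 in ≈ 6.800 in; Ia = 1220/897 in ≈ 1.360 in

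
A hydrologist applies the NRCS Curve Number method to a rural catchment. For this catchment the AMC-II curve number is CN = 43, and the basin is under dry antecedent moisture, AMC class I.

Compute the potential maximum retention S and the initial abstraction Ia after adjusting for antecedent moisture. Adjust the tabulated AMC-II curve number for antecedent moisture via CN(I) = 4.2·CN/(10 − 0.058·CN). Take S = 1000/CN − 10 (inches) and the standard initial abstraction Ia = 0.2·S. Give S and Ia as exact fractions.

S = 9500/301 in ≈ 31.561 in; Ia = 1900/301 in ≈ 6.312 in

Dry (AMC I): CN(I) = 4.2·43/(10 − 0.058·43) = (903/5)/(3753/500) = 30100/1251 ≈ 24.061
Max retention: S = 1000/(30100/1251) − 10 = 9500/301 in (≈ 31.561 in)
Ia = 0.2S: 0.2·31.561 = 6.312 in (exactly 1900/301)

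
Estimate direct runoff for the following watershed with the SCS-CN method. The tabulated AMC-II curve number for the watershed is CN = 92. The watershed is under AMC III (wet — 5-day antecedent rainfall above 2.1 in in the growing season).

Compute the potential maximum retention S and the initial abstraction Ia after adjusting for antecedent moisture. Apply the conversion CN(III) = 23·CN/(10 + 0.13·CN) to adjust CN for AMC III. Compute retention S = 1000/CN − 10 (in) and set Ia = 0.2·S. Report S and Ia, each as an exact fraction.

Wet (AMC III): CN(III) = 23·92/(10 + 0.13·92) = 2116/(549/25) = 52900/549 ≈ 96.357
Max retention: S = 1000/(52900/549) − 10 = 200/529 in (≈ 0.378 in)
Initial abstraction Ia = S/5 = (200/529)/5 = 40/529 ≈ 0.076 in

S = 200/529 in ≈ 0.378 in; Ia = 40/529 in ≈ 0.076 in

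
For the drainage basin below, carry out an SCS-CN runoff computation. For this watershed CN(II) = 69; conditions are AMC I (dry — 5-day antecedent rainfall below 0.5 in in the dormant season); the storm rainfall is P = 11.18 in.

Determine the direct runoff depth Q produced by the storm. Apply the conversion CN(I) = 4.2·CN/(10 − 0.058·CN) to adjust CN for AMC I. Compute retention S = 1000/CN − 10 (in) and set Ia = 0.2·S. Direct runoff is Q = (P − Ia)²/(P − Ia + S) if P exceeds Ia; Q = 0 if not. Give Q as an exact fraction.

Q = 429013210081/103602847950 in ≈ 4.141 in

Adjust CN=69 to AMC I: 4.2·69/(10 − 0.058·69) → (1449/5) ÷ (2999/500) = 144900/2999 ≈ 48.316
Retention S: 1000/CN − 10 with CN=48.316 → S = 15500/1449 ≈ 10.697 in
Ia = 0.2·(15500/1449) = 3100/1449 in ≈ 2.139 in
P − Ia = 11.180 − 2.139 = 654991/72450 ≈ 9.041 in (> 0, runoff occurs)
Runoff Q = (P−Ia)²/(P−Ia+S) = (9.041)²/(9.041+10.697) = 429013210081/103602847950 ≈ 4.141 in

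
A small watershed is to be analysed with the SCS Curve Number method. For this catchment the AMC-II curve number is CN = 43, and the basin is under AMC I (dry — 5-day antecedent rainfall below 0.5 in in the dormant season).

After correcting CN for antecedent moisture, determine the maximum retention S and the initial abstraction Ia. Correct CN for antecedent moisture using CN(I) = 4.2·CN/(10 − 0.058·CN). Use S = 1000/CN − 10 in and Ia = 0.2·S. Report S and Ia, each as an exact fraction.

S = 9500/301 in ≈ 31.561 in; Ia = 1900/301 in ≈ 6.312 in

Adjust CN=43 to AMC I: 4.2·43/(10 − 0.058·43) → (903/5) ÷ (3753/500) = 30100/1251 ≈ 24.061
Retention S: 1000/CN − 10 with CN=24.061 → S = 9500/301 ≈ 31.561 in
Initial abstraction Ia = S/5 = (9500/301)/5 = 1900/301 ≈ 6.312 in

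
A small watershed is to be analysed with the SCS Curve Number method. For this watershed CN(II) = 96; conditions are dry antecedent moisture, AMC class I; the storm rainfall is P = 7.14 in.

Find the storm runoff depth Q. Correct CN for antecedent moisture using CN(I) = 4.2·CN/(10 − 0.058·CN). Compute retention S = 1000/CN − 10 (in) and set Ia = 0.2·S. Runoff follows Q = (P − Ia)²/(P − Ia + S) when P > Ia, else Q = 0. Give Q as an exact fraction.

CN(I) from CN(II)=96: (4.2·96)/(10 − 0.058·96) = 25200/277 ≈ 90.975
Max retention: S = 1000/(25200/277) − 10 = 125/126 in (≈ 0.992 in)
Ia = 0.2·(125/126) = 25/126 in ≈ 0.198 in
Since P=7.140 > Ia=0.198: effective rainfall P−Ia = 10933/1575 in
Q = (10933/1575)²/((10933/1575) + 125/126) = (119530489/2480625)/(24991/3150) = 239060978/39360825 in ≈ 6.074 in

Q = 239060978/39360825 in ≈ 6.074 in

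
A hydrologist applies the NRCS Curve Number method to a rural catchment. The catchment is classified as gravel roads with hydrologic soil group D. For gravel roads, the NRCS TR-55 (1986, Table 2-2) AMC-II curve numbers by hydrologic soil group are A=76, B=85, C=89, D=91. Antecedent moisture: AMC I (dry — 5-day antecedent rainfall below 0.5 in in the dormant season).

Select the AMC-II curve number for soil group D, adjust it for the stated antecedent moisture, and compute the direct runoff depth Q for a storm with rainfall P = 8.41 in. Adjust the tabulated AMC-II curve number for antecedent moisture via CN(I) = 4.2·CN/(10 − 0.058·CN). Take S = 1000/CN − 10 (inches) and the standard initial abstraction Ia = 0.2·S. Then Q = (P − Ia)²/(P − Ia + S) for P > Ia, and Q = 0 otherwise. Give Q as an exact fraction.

NRCS table: gravel roads, soil group D → CN(II) = 91
Dry (AMC I): CN(I) = 4.2·91/(10 − 0.058·91) = (1911/5)/(2361/500) = 63700/787 ≈ 80.940
S = 1000/(63700/787) − 10 = 1500/637 in ≈ 2.355 in
Ia = 0.2·(1500/637) = 300/637 in ≈ 0.471 in
Since P=8.410 > Ia=0.471: effective rainfall P−Ia = 505717/63700 in
Q = (505717/63700)²/((505717/63700) + 1500/637) = (255749684089/4057690000)/(655717/63700) = 255749684089/41769172900 in ≈ 6.123 in

Q = 255749684089/41769172900 in ≈ 6.123 in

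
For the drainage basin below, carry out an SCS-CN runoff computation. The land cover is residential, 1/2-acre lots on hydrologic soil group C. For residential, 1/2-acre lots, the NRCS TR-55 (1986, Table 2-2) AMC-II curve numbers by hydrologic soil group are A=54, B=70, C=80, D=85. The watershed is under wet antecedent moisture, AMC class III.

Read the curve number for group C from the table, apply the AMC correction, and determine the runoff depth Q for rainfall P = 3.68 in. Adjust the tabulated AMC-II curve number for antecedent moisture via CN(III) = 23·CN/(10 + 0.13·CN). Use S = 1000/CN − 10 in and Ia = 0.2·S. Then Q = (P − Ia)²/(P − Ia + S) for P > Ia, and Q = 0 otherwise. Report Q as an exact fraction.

Q = 3964081/1504200 in ≈ 2.635 in

NRCS table: residential, 1/2-acre lots, soil group C → CN(II) = 80
Wet (AMC III): CN(III) = 23·80/(10 + 0.13·80) = 1840/(102/5) = 4600/51 ≈ 90.196
Max retention: S = 1000/(4600/51) − 10 = 25/23 in (≈ 1.087 in)
Initial abstraction Ia = S/5 = (25/23)/5 = 5/23 ≈ 0.217 in
P − Ia = 3.680 − 0.217 = 1991/575 ≈ 3.463 in (> 0, runoff occurs)
Runoff Q = (P−Ia)²/(P−Ia+S) = (3.463)²/(3.463+1.087) = 3964081/1504200 ≈ 2.635 in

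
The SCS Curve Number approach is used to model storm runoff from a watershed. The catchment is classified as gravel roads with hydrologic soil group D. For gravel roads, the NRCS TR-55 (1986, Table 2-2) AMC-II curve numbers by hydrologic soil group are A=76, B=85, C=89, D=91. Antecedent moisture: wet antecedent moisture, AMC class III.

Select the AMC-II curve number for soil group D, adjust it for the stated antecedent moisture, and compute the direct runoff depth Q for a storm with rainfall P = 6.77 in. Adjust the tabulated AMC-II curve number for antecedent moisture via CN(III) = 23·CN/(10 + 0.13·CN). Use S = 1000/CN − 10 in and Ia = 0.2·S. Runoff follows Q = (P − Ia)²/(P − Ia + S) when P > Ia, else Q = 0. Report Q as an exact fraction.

NRCS table: gravel roads, soil group D → CN(II) = 91
Wet (AMC III): CN(III) = 23·91/(10 + 0.13·91) = 2093/(2183/100) = 209300/2183 ≈ 95.877
Max retention: S = 1000/(209300/2183) − 10 = 900/2093 in (≈ 0.430 in)
Initial abstraction Ia = S/5 = (900/2093)/5 = 180/2093 ≈ 0.086 in
P − Ia = 6.770 − 0.086 = 1398961/209300 ≈ 6.684 in (> 0, runoff occurs)
Runoff Q = (P−Ia)²/(P−Ia+S) = (6.684)²/(6.684+0.430) = 1957091879521/311639537300 ≈ 6.280 in

Q = 1957091879521/311639537300 in ≈ 6.280 in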